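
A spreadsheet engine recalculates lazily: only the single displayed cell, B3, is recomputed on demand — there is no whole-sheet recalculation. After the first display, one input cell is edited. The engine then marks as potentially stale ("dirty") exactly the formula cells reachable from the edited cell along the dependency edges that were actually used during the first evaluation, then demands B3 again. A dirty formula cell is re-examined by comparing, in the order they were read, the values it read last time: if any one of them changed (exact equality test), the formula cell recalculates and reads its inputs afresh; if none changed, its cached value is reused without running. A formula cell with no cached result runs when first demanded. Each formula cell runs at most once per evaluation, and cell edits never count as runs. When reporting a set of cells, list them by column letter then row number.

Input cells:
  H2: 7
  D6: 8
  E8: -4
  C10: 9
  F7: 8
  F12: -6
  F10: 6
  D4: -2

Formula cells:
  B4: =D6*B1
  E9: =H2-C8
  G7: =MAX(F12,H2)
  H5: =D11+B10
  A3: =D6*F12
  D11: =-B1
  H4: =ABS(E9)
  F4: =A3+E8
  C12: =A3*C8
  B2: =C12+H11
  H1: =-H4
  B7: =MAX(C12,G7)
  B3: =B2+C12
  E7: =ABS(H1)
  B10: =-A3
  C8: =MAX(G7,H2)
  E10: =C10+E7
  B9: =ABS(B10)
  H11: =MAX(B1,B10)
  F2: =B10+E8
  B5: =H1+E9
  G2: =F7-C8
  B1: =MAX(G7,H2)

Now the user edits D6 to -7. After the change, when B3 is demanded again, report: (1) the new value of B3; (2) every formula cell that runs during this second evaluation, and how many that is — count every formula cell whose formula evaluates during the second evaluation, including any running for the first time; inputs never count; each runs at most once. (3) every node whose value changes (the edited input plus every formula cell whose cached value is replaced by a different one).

New value of B3: 595.
Formula cells that run: A3, B2, B3, B10, C12, H11 — 6 in total.
Values that change: A3, B2, B3, B10, C12, D6, H11.

First evaluation (everything demanded from the output):
  A3 = 8 * -6 = -48
  B10 = -(-48) = 48
  G7 = MAX(-6, 7) = 7
  B1 = MAX(7, 7) = 7
  C8 = MAX(7, 7) = 7
  C12 = -48 * 7 = -336
  H11 = MAX(7, 48) = 48
  B2 = -336 + 48 = -288
  B3 = -288 + -336 = -624

Propagation after the edit:
  A3: runs — D6 8->-7; result 42.
  B10: runs — A3 -48->42; result -42.
  C12: runs — A3 -48->42; result 294.
  H11: runs — B10 48->-42; result 7.
  B2: runs — C12 -336->294; H11 48->7; result 301.
  B3: runs — B2 -288->301; C12 -336->294; result 595.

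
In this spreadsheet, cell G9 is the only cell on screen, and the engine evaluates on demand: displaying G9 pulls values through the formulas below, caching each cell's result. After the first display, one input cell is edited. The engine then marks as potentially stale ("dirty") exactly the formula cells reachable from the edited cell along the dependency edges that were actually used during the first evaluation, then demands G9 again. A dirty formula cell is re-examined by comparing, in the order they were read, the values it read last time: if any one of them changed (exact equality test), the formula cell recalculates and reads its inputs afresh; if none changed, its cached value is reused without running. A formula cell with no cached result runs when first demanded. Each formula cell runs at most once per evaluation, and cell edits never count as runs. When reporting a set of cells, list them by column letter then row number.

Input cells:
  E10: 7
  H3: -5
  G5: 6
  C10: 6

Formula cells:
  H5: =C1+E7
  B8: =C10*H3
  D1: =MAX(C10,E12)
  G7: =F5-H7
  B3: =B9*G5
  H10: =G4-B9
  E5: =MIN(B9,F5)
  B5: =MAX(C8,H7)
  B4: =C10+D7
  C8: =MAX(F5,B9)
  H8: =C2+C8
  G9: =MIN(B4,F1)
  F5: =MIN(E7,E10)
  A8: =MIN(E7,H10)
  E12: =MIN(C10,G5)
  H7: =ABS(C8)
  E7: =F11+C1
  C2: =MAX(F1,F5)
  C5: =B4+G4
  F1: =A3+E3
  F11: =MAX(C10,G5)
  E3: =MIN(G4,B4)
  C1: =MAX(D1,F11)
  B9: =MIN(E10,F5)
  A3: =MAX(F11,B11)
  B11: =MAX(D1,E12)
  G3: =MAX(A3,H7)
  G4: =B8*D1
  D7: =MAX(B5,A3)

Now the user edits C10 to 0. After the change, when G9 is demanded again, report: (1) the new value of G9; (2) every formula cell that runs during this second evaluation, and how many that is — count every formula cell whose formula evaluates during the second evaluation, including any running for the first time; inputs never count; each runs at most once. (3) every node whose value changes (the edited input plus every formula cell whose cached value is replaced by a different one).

Initial pass — values computed on the first demand:
  B8 = 6 * -5 = -30
  E12 = MIN(6, 6) = 6
  D1 = MAX(6, 6) = 6
  B11 = MAX(6, 6) = 6
  F11 = MAX(6, 6) = 6
  A3 = MAX(6, 6) = 6
  C1 = MAX(6, 6) = 6
  E7 = 6 + 6 = 12
  F5 = MIN(12, 7) = 7
  B9 = MIN(7, 7) = 7
  C8 = MAX(7, 7) = 7
  G4 = -30 * 6 = -180
  H7 = ABS(7) = 7
  B5 = MAX(7, 7) = 7
  D7 = MAX(7, 6) = 7
  B4 = 6 + 7 = 13
  E3 = MIN(-180, 13) = -180
  F1 = 6 + -180 = -174
  G9 = MIN(13, -174) = -174

Second demand — change propagation:
  B8: re-runs because C10 6->0; new result 0.
  E12: re-runs because C10 6->0; new result 0.
  D1: re-runs because C10 6->0; E12 6->0; new result 0.
  B11: re-runs because D1 6->0; E12 6->0; new result 0.
  F11: re-runs because C10 6->0; new result 6 (unchanged).
  A3: re-runs because B11 6->0; new result 6 (unchanged).
  C1: re-runs because D1 6->0; new result 6 (unchanged).
  E7: re-examined; everything it read last time is the same (F11 unchanged, C1 unchanged) — cache 12 kept, no run.
  F5: re-examined; everything it read last time is the same (E7 unchanged, E10 unchanged) — cache 7 kept, no run.
  B9: re-examined; everything it read last time is the same (E10 unchanged, F5 unchanged) — cache 7 kept, no run.
  C8: re-examined; everything it read last time is the same (F5 unchanged, B9 unchanged) — cache 7 kept, no run.
  G4: re-runs because B8 -30->0; D1 6->0; new result 0.
  H7: re-examined; everything it read last time is the same (C8 unchanged) — cache 7 kept, no run.
  B5: re-examined; everything it read last time is the same (C8 unchanged, H7 unchanged) — cache 7 kept, no run.
  D7: re-examined; everything it read last time is the same (B5 unchanged, A3 unchanged) — cache 7 kept, no run.
  B4: re-runs because C10 6->0; new result 7.
  E3: re-runs because G4 -180->0; B4 13->7; new result 0.
  F1: re-runs because E3 -180->0; new result 6.
  G9: re-runs because B4 13->7; F1 -174->6; new result 6.

The important point: at E7 every value read last time is unchanged, so the dirty flag clears without a run.

G9 now evaluates to 6.
Run set: A3, B4, B8, B11, C1, D1, E3, E12, F1, F11, G4, G9 (12 run).
Changed values: B4, B8, B11, C10, D1, E3, E12, F1, G4, G9.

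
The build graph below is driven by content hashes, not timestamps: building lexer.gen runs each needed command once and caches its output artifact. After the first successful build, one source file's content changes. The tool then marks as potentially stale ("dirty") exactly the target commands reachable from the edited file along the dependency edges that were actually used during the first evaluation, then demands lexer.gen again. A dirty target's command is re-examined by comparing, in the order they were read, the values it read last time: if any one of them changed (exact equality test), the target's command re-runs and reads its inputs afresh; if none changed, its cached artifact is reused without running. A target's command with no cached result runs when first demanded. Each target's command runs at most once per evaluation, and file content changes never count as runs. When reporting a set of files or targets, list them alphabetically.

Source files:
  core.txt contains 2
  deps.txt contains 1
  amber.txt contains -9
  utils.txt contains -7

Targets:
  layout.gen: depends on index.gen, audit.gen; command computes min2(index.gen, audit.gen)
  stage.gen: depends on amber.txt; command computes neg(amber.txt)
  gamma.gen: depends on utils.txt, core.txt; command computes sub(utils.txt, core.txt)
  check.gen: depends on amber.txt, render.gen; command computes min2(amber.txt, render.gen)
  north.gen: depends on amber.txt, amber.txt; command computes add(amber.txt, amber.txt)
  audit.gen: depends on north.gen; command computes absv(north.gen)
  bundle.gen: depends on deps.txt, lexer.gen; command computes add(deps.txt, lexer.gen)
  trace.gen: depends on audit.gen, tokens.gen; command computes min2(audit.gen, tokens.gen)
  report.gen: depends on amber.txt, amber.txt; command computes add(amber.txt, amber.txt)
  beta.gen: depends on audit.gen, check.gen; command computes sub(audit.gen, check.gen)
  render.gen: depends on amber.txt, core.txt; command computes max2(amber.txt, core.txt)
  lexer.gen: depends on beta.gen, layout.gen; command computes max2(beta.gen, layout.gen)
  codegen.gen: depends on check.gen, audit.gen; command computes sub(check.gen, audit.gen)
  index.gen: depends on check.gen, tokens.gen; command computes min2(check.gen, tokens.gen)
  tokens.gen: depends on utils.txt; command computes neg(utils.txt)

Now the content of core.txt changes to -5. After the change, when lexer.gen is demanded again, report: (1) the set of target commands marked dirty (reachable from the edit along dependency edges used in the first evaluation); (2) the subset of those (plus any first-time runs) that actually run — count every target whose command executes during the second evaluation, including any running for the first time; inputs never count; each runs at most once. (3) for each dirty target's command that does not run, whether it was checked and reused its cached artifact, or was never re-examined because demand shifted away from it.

Dirty set: beta.gen, check.gen, index.gen, layout.gen, lexer.gen, render.gen.
Run set: check.gen, render.gen (2 run).
Re-examined without running (cache reused): beta.gen, index.gen, layout.gen, lexer.gen.
The important point: check.gen recomputes to an identical value, and the output ends up unchanged.

Initial pass — values computed on the first demand:
  north.gen = add(-9, -9) = -18
  audit.gen = absv(-18) = 18
  render.gen = max2(-9, 2) = 2
  check.gen = min2(-9, 2) = -9
  beta.gen = sub(18, -9) = 27
  tokens.gen = neg(-7) = 7
  index.gen = min2(-9, 7) = -9
  layout.gen = min2(-9, 18) = -9
  lexer.gen = max2(27, -9) = 27

Second demand — change propagation:
  render.gen: re-runs because core.txt 2->-5; new result -5.
  check.gen: re-runs because render.gen 2->-5; new result -9 (unchanged).
  beta.gen: re-examined; everything it read last time is the same (audit.gen unchanged, check.gen unchanged) — cache 27 kept, no run.
  index.gen: re-examined; everything it read last time is the same (check.gen unchanged, tokens.gen unchanged) — cache -9 kept, no run.
  layout.gen: re-examined; everything it read last time is the same (index.gen unchanged, audit.gen unchanged) — cache -9 kept, no run.
  lexer.gen: re-examined; everything it read last time is the same (beta.gen unchanged, layout.gen unchanged) — cache 27 kept, no run.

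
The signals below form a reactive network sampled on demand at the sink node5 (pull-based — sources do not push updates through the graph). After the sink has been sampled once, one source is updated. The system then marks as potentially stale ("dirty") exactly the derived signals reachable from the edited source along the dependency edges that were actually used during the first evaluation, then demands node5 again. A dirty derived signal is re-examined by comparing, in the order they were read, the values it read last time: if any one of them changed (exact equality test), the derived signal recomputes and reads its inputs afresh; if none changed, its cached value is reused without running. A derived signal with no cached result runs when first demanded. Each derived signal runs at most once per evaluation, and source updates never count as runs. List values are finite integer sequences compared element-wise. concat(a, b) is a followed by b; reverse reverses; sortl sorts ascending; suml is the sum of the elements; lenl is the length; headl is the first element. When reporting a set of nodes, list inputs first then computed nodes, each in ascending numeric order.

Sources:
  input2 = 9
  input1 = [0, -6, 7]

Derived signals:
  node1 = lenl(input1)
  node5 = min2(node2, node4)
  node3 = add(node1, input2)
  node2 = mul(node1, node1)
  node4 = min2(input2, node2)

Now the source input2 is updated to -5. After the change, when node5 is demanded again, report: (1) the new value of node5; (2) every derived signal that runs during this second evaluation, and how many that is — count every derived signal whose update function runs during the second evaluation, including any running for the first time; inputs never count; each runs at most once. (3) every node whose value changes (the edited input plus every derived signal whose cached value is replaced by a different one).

Initial pass — values computed on the first demand:
  node1 = lenl([0, -6, 7]) = 3
  node2 = mul(3, 3) = 9
  node4 = min2(9, 9) = 9
  node5 = min2(9, 9) = 9

Second demand — change propagation:
  node4: re-runs because input2 9->-5; new result -5.
  node5: re-runs because node4 9->-5; new result -5.

node5 now evaluates to -5.
Run set: node4, node5 (2 run).
Changed values: input2, node4, node5.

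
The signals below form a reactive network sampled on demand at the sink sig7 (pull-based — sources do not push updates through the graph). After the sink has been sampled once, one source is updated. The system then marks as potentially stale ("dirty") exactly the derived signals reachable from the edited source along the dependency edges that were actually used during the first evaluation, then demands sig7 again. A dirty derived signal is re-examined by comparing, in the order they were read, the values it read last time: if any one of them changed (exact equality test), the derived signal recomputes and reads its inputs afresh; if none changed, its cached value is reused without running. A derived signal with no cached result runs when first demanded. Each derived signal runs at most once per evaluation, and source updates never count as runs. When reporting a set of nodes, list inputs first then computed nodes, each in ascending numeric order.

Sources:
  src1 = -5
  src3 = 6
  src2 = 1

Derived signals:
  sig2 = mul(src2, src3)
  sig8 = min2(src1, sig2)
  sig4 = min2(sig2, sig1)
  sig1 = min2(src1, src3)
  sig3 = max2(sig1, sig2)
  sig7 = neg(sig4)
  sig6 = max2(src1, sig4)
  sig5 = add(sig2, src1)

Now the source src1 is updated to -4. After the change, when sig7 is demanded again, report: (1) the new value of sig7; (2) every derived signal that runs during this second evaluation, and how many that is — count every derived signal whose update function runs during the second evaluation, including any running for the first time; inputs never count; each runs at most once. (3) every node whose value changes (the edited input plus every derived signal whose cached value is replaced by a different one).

sig7 now evaluates to 4.
Run set: sig1, sig4, sig7 (3 run).
Changed values: src1, sig1, sig4, sig7.

Initial pass — values computed on the first demand:
  sig1 = min2(-5, 6) = -5
  sig2 = mul(1, 6) = 6
  sig4 = min2(6, -5) = -5
  sig7 = neg(-5) = 5

Second demand — change propagation:
  sig1: re-runs because src1 -5->-4; new result -4.
  sig4: re-runs because sig1 -5->-4; new result -4.
  sig7: re-runs because sig4 -5->-4; new result 4.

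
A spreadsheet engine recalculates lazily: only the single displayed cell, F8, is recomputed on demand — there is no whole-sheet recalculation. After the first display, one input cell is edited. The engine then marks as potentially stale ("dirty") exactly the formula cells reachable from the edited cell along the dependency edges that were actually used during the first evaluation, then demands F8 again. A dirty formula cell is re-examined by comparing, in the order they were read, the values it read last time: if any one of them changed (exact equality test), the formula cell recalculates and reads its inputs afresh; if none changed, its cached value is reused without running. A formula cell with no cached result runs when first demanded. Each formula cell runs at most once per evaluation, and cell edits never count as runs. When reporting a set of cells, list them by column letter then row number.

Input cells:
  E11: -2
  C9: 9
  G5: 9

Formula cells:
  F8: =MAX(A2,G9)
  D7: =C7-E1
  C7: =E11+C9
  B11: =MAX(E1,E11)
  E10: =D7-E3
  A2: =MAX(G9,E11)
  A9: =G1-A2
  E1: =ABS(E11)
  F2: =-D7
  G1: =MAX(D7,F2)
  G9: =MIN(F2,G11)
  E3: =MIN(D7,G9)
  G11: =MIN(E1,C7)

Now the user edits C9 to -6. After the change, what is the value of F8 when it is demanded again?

First evaluation (everything demanded from the output):
  C7 = -2 + 9 = 7
  E1 = ABS(-2) = 2
  D7 = 7 - 2 = 5
  F2 = -(5) = -5
  G11 = MIN(2, 7) = 2
  G9 = MIN(-5, 2) = -5
  A2 = MAX(-5, -2) = -2
  F8 = MAX(-2, -5) = -2

Propagation after the edit:
  C7: runs — C9 9->-6; result -8.
  D7: runs — C7 7->-8; result -10.
  F2: runs — D7 5->-10; result 10.
  G11: runs — C7 7->-8; result -8.
  G9: runs — F2 -5->10; G11 2->-8; result -8.
  A2: runs — G9 -5->-8; result -2 (same value as before).
  F8: runs — G9 -5->-8; result -2 (same value as before).

New value of F8: -2.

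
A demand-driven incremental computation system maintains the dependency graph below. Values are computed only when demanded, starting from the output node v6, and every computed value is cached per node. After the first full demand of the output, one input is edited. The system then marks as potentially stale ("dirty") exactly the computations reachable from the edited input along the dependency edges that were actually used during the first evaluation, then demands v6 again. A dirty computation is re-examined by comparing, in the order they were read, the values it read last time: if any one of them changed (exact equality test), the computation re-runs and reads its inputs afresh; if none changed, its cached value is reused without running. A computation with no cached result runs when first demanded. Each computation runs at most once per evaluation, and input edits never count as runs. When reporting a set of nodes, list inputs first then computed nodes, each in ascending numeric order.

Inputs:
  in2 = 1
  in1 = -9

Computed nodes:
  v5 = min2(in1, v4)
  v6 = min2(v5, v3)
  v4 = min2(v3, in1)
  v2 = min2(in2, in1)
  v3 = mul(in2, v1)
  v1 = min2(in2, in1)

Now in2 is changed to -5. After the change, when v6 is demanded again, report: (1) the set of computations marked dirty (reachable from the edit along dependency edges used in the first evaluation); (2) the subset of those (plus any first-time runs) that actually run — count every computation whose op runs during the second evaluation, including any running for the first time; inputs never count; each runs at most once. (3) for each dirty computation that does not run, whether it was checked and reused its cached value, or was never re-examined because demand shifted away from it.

First evaluation (everything demanded from the output):
  v1 = min2(1, -9) = -9
  v3 = mul(1, -9) = -9
  v4 = min2(-9, -9) = -9
  v5 = min2(-9, -9) = -9
  v6 = min2(-9, -9) = -9

Propagation after the edit:
  v1: runs — in2 1->-5; result -9 (same value as before).
  v3: runs — in2 1->-5; result 45.
  v4: runs — v3 -9->45; result -9 (same value as before).
  v5: checked — values it read are unchanged (in1 unchanged, v4 unchanged); reused cached -9 without running.
  v6: runs — v3 -9->45; result -9 (same value as before).

Key observation: the cutoff stops propagation at v5 — its inputs' values are unchanged, so it reuses its cache.

Marked dirty: v1, v3, v4, v5, v6.
Computations that run: v1, v3, v4, v6 — 4 in total.
Checked but reused from cache: v5.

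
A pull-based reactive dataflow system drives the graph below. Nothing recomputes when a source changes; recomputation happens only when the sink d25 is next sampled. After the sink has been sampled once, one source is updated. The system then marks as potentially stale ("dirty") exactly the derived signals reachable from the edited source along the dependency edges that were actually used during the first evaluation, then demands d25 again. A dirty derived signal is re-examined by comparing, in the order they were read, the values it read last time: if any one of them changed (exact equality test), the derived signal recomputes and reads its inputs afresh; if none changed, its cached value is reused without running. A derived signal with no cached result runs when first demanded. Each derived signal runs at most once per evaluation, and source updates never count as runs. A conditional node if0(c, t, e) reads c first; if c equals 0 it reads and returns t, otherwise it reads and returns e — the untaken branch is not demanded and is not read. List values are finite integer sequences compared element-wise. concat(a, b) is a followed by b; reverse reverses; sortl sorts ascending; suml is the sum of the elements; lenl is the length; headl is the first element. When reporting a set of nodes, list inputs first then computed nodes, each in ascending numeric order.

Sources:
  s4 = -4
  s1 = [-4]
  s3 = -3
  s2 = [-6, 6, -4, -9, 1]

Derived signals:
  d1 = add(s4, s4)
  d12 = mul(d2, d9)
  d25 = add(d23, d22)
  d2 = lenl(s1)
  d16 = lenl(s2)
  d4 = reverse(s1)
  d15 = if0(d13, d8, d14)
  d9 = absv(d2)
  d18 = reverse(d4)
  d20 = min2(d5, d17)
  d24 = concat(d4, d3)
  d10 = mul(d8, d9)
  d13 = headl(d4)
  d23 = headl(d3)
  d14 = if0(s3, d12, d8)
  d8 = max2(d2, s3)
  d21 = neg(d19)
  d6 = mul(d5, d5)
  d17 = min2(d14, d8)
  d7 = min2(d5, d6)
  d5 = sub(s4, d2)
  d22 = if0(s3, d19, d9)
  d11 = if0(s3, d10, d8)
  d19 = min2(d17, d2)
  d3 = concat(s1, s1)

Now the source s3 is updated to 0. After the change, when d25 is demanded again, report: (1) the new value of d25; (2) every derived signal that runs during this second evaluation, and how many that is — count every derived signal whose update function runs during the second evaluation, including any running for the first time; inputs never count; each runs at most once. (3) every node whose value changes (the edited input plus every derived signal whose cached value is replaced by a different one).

New value of d25: -3.
Derived signals that run: d8, d12, d14, d17, d19, d22 — 6 in total.
Values that change: s3.
Key observation: a condition flipped, so demand reaches new nodes — d8, d12, d14, d17, d19 run for the first time.

First evaluation (everything demanded from the output):
  d2 = lenl([-4]) = 1
  d3 = concat([-4], [-4]) = [-4, -4]
  d9 = absv(1) = 1
  d22 = if0(s3=-3 -> else branch d9) = 1
  d23 = headl([-4, -4]) = -4
  d25 = add(-4, 1) = -3

Propagation after the edit:
  d8: demanded for the first time — runs, produces 1.
  d12: demanded for the first time — runs, produces 1.
  d14: demanded for the first time — runs, produces 1.
  d17: demanded for the first time — runs, produces 1.
  d19: demanded for the first time — runs, produces 1.
  d22: runs — s3 -3->0; result 1 (same value as before).
  d25: checked — values it read are unchanged (d23 unchanged, d22 unchanged); reused cached -3 without running.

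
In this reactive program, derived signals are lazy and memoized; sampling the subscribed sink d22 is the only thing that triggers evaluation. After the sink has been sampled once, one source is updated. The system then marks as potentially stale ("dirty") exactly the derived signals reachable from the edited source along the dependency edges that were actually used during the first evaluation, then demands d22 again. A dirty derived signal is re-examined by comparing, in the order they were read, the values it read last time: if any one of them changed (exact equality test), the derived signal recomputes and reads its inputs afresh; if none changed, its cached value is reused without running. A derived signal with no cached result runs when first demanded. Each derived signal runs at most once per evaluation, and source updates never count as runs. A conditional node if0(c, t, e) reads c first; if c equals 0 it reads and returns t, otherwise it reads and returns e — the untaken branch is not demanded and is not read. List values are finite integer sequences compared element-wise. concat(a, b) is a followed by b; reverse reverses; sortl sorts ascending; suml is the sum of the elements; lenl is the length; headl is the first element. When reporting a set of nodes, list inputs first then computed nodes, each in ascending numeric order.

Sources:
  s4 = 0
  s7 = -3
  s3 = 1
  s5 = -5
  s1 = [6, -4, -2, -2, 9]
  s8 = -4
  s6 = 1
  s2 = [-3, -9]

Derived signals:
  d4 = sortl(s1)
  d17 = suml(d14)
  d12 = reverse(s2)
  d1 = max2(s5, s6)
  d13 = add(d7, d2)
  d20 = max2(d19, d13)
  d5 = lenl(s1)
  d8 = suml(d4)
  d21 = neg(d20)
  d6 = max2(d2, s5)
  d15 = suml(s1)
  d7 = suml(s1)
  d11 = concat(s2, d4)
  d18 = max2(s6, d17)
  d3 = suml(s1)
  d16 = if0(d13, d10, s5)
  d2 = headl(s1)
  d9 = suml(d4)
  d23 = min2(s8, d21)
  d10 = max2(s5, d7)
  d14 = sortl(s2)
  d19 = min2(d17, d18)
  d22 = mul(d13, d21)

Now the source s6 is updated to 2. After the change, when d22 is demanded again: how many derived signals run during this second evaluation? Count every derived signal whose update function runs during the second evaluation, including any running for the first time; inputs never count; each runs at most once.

First demand of the output computes:
  d2 = headl([6, -4, -2, -2, 9]) = 6
  d7 = suml([6, -4, -2, -2, 9]) = 7
  d13 = add(7, 6) = 13
  d14 = sortl([-3, -9]) = [-9, -3]
  d17 = suml([-9, -3]) = -12
  d18 = max2(1, -12) = 1
  d19 = min2(-12, 1) = -12
  d20 = max2(-12, 13) = 13
  d21 = neg(13) = -13
  d22 = mul(13, -13) = -169

After the edit, cleaning proceeds:
  d18: a read changed (s6 1->2) — executes, giving 2.
  d19: a read changed (d18 1->2) — executes, giving -12 — identical to its old value.
  d20: dirty, but its reads are unchanged (d19 unchanged, d13 unchanged); cached 13 stands.
  d21: dirty, but its reads are unchanged (d20 unchanged); cached -13 stands.
  d22: dirty, but its reads are unchanged (d13 unchanged, d21 unchanged); cached -169 stands.

Note the absorption at d19: it re-runs yet its value is the same, leaving the output's value untouched.

2 derived signals run: d18, d19.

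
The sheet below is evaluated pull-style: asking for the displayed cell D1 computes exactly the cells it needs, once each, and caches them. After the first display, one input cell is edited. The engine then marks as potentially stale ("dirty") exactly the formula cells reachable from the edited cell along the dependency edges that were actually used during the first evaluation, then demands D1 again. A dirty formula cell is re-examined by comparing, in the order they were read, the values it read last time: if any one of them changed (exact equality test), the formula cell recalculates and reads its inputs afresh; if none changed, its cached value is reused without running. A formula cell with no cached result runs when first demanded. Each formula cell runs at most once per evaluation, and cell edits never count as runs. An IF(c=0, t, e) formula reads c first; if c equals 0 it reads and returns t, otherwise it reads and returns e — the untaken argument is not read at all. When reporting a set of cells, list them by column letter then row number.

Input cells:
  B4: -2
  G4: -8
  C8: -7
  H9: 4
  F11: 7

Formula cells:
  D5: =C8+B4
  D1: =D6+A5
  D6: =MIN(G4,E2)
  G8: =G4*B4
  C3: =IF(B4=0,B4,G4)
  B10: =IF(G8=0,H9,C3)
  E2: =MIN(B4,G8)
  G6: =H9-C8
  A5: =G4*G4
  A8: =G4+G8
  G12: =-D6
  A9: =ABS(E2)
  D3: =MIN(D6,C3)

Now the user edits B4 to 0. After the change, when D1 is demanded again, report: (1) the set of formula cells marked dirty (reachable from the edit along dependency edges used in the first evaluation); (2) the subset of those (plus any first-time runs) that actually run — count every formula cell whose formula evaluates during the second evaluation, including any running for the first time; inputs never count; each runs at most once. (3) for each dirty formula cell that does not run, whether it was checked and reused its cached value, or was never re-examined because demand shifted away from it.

The edit dirties: D1, D6, E2, G8.
3 formula cells run: D6, E2, G8.
Cache hits after checking: D1.
Note the absorption at D6: it re-runs yet its value is the same, leaving the output's value untouched.

First demand of the output computes:
  A5 = -8 * -8 = 64
  G8 = -8 * -2 = 16
  E2 = MIN(-2, 16) = -2
  D6 = MIN(-8, -2) = -8
  D1 = -8 + 64 = 56

After the edit, cleaning proceeds:
  G8: a read changed (B4 -2->0) — executes, giving 0.
  E2: a read changed (B4 -2->0; G8 16->0) — executes, giving 0.
  D6: a read changed (E2 -2->0) — executes, giving -8 — identical to its old value.
  D1: dirty, but its reads are unchanged (D6 unchanged, A5 unchanged); cached 56 stands.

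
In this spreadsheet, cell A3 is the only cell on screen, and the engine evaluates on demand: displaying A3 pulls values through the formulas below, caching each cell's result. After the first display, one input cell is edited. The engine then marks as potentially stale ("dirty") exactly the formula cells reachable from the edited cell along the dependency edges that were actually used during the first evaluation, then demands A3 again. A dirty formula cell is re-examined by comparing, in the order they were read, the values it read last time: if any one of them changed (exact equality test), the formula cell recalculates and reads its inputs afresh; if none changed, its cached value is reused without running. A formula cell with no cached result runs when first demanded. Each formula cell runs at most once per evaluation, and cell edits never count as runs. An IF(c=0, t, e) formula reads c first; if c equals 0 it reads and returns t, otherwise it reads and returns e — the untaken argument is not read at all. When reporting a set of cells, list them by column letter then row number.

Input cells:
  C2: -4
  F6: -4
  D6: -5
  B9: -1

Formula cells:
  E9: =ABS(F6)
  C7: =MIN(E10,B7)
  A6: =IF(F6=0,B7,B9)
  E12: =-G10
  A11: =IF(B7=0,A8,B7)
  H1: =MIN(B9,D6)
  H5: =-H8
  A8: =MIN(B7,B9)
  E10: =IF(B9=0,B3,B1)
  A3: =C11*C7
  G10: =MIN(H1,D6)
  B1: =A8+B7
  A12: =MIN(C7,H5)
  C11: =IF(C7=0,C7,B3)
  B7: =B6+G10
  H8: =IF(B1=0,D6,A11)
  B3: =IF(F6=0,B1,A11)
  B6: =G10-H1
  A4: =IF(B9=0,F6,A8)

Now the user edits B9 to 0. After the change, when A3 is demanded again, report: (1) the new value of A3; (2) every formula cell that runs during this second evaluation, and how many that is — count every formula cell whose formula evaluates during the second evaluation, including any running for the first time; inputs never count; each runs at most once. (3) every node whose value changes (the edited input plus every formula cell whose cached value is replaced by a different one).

A3 now evaluates to 25.
Run set: A3, C7, C11, E10, H1 (5 run).
Changed values: A3, B9, C7, E10.
The important point: the flipped condition redirects demand; A8, B1 are left stale, never re-checked.

Initial pass — values computed on the first demand:
  H1 = MIN(-1, -5) = -5
  G10 = MIN(-5, -5) = -5
  B6 = -5 - -5 = 0
  B7 = 0 + -5 = -5
  A8 = MIN(-5, -1) = -5
  A11 = IF(B7=0: B7=-5 -> else branch B7) = -5
  B1 = -5 + -5 = -10
  B3 = IF(F6=0: F6=-4 -> else branch A11) = -5
  E10 = IF(B9=0: B9=-1 -> else branch B1) = -10
  C7 = MIN(-10, -5) = -10
  C11 = IF(C7=0: C7=-10 -> else branch B3) = -5
  A3 = -5 * -10 = 50

Second demand — change propagation:
  H1: re-runs because B9 -1->0; new result -5 (unchanged).
  G10: re-examined; everything it read last time is the same (H1 unchanged, D6 unchanged) — cache -5 kept, no run.
  B6: re-examined; everything it read last time is the same (G10 unchanged, H1 unchanged) — cache 0 kept, no run.
  B7: re-examined; everything it read last time is the same (B6 unchanged, G10 unchanged) — cache -5 kept, no run.
  A8: dirty yet unreached — the second evaluation never asks for it.
  A11: re-examined; everything it read last time is the same (B7 unchanged, B7 unchanged) — cache -5 kept, no run.
  B1: dirty yet unreached — the second evaluation never asks for it.
  B3: re-examined; everything it read last time is the same (F6 unchanged, A11 unchanged) — cache -5 kept, no run.
  E10: re-runs because B9 -1->0; new result -5.
  C7: re-runs because E10 -10->-5; new result -5.
  C11: re-runs because C7 -10->-5; new result -5 (unchanged).
  A3: re-runs because C7 -10->-5; new result 25.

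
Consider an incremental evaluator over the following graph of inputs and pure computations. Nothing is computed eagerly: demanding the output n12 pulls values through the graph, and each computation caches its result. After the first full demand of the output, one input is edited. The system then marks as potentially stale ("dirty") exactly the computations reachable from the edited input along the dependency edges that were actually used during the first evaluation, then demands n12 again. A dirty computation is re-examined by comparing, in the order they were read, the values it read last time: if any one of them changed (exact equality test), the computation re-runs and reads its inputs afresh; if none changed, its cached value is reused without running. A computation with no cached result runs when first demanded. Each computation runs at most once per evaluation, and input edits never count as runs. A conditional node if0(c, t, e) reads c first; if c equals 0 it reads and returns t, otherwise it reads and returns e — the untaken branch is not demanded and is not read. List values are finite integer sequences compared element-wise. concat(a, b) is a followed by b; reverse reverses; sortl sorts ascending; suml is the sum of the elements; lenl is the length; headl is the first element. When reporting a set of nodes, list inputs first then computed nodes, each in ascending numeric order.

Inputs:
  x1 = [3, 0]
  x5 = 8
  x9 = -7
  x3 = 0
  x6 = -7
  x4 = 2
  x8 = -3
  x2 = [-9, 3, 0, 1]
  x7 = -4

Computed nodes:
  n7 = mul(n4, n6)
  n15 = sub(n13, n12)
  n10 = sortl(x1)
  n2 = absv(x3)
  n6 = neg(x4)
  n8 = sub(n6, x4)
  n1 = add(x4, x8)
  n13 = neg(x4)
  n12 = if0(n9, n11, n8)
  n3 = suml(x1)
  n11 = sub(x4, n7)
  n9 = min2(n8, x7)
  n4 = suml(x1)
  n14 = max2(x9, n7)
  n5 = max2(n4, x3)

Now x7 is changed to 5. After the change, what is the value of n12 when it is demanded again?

Initial pass — values computed on the first demand:
  n6 = neg(2) = -2
  n8 = sub(-2, 2) = -4
  n9 = min2(-4, -4) = -4
  n12 = if0(n9=-4 -> else branch n8) = -4

Second demand — change propagation:
  n9: re-runs because x7 -4->5; new result -4 (unchanged).
  n12: re-examined; everything it read last time is the same (n9 unchanged, n8 unchanged) — cache -4 kept, no run.

The important point: n9 recomputes to an identical value, and the output ends up unchanged.

n12 now evaluates to -4.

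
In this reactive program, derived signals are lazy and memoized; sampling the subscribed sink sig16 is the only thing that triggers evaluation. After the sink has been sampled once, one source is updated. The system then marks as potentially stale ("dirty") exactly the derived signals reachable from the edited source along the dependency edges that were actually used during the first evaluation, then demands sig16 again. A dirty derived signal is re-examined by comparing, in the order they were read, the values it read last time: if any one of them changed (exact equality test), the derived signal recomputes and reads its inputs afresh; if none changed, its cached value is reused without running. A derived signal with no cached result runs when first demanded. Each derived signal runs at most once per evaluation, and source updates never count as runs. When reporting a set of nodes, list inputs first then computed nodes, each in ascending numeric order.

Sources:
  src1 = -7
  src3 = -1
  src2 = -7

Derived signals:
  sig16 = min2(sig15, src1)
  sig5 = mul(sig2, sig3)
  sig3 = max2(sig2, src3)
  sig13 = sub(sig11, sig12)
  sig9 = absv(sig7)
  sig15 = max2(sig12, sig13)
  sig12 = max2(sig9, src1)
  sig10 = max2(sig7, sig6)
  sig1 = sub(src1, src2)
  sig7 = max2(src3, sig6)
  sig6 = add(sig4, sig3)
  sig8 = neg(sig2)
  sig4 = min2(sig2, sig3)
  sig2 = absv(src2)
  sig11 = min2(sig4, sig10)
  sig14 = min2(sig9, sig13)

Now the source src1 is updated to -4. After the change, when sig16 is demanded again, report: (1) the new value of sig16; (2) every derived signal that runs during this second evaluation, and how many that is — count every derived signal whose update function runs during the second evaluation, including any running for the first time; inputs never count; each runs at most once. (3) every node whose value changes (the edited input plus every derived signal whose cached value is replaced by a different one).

First demand of the output computes:
  sig2 = absv(-7) = 7
  sig3 = max2(7, -1) = 7
  sig4 = min2(7, 7) = 7
  sig6 = add(7, 7) = 14
  sig7 = max2(-1, 14) = 14
  sig9 = absv(14) = 14
  sig10 = max2(14, 14) = 14
  sig11 = min2(7, 14) = 7
  sig12 = max2(14, -7) = 14
  sig13 = sub(7, 14) = -7
  sig15 = max2(14, -7) = 14
  sig16 = min2(14, -7) = -7

After the edit, cleaning proceeds:
  sig12: a read changed (src1 -7->-4) — executes, giving 14 — identical to its old value.
  sig13: dirty, but its reads are unchanged (sig11 unchanged, sig12 unchanged); cached -7 stands.
  sig15: dirty, but its reads are unchanged (sig12 unchanged, sig13 unchanged); cached 14 stands.
  sig16: a read changed (src1 -7->-4) — executes, giving -4.

Note where the cutoff bites: sig13 is checked, finds nothing changed, and keeps its cache.

Demanding sig16 again yields -4.
2 derived signals run: sig12, sig16.
The nodes whose values change: src1, sig16.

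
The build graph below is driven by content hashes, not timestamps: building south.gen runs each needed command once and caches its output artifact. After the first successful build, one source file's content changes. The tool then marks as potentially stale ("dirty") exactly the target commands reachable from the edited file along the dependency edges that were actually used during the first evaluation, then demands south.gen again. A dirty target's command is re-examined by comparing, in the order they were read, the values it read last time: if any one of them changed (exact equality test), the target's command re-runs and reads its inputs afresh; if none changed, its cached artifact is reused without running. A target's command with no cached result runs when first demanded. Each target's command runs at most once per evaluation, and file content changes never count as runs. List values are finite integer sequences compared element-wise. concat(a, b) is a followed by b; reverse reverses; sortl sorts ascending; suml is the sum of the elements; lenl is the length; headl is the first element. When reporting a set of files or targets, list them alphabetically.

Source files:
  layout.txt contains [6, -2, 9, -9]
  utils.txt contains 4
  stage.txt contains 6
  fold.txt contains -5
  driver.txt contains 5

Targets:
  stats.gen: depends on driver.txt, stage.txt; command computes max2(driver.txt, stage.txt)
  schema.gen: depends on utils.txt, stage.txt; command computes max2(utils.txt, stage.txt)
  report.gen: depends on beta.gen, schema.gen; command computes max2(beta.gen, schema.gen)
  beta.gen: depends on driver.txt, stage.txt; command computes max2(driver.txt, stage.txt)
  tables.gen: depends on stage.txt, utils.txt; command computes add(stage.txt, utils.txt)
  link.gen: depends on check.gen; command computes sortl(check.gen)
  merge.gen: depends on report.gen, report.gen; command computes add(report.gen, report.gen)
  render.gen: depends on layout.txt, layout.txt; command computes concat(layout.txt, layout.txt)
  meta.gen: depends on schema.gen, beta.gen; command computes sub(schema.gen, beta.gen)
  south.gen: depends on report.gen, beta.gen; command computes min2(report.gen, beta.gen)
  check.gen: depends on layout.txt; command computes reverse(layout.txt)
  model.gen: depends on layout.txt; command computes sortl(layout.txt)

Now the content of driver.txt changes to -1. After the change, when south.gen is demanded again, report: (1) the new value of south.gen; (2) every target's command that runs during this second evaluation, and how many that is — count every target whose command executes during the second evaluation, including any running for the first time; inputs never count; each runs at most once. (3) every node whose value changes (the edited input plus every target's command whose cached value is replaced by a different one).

Initial pass — values computed on the first demand:
  beta.gen = max2(5, 6) = 6
  schema.gen = max2(4, 6) = 6
  report.gen = max2(6, 6) = 6
  south.gen = min2(6, 6) = 6

Second demand — change propagation:
  beta.gen: re-runs because driver.txt 5->-1; new result 6 (unchanged).
  report.gen: re-examined; everything it read last time is the same (beta.gen unchanged, schema.gen unchanged) — cache 6 kept, no run.
  south.gen: re-examined; everything it read last time is the same (report.gen unchanged, beta.gen unchanged) — cache 6 kept, no run.

The important point: beta.gen recomputes to an identical value, and the output ends up unchanged.

south.gen now evaluates to 6.
Run set: beta.gen (1 run).
Changed values: driver.txt.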